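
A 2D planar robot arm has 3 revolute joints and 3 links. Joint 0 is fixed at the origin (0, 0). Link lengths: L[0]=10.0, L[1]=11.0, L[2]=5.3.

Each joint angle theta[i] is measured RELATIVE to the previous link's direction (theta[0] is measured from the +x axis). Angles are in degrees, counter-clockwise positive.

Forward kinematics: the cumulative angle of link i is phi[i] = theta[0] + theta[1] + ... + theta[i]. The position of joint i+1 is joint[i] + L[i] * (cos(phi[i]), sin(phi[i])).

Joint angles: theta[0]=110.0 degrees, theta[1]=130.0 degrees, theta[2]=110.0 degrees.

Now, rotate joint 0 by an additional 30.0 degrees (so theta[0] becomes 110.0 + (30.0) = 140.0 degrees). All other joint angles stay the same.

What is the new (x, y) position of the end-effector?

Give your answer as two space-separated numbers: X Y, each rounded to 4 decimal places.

joint[0] = (0.0000, 0.0000)  (base)
link 0: phi[0] = 140 = 140 deg
  cos(140 deg) = -0.7660, sin(140 deg) = 0.6428
  joint[1] = (0.0000, 0.0000) + 10 * (-0.7660, 0.6428) = (0.0000 + -7.6604, 0.0000 + 6.4279) = (-7.6604, 6.4279)
link 1: phi[1] = 140 + 130 = 270 deg
  cos(270 deg) = -0.0000, sin(270 deg) = -1.0000
  joint[2] = (-7.6604, 6.4279) + 11 * (-0.0000, -1.0000) = (-7.6604 + -0.0000, 6.4279 + -11.0000) = (-7.6604, -4.5721)
link 2: phi[2] = 140 + 130 + 110 = 380 deg
  cos(380 deg) = 0.9397, sin(380 deg) = 0.3420
  joint[3] = (-7.6604, -4.5721) + 5.3 * (0.9397, 0.3420) = (-7.6604 + 4.9804, -4.5721 + 1.8127) = (-2.6801, -2.7594)
End effector: (-2.6801, -2.7594)

Answer: -2.6801 -2.7594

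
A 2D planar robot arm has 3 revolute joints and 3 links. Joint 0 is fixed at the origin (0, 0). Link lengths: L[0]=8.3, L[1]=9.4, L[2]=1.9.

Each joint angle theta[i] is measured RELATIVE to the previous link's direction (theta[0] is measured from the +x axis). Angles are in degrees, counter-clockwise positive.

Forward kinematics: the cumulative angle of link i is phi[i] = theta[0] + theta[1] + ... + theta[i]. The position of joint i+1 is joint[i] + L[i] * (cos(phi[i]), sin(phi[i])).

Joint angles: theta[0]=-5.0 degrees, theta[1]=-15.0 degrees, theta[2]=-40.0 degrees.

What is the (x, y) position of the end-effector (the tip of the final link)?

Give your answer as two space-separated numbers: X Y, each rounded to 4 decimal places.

Answer: 18.0515 -5.5838

Derivation:
joint[0] = (0.0000, 0.0000)  (base)
link 0: phi[0] = -5 = -5 deg
  cos(-5 deg) = 0.9962, sin(-5 deg) = -0.0872
  joint[1] = (0.0000, 0.0000) + 8.3 * (0.9962, -0.0872) = (0.0000 + 8.2684, 0.0000 + -0.7234) = (8.2684, -0.7234)
link 1: phi[1] = -5 + -15 = -20 deg
  cos(-20 deg) = 0.9397, sin(-20 deg) = -0.3420
  joint[2] = (8.2684, -0.7234) + 9.4 * (0.9397, -0.3420) = (8.2684 + 8.8331, -0.7234 + -3.2150) = (17.1015, -3.9384)
link 2: phi[2] = -5 + -15 + -40 = -60 deg
  cos(-60 deg) = 0.5000, sin(-60 deg) = -0.8660
  joint[3] = (17.1015, -3.9384) + 1.9 * (0.5000, -0.8660) = (17.1015 + 0.9500, -3.9384 + -1.6454) = (18.0515, -5.5838)
End effector: (18.0515, -5.5838)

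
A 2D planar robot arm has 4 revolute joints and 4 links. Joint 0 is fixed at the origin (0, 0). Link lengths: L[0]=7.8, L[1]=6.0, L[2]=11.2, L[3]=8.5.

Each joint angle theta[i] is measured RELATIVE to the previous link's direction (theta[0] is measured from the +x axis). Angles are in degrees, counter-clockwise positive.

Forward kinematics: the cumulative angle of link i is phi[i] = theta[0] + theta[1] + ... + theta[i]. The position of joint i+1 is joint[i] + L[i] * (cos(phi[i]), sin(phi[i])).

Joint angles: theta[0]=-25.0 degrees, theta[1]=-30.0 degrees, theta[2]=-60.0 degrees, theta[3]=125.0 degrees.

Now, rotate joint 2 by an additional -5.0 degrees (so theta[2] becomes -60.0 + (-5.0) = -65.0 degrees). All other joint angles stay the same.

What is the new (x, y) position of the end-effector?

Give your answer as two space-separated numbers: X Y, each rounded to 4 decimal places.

joint[0] = (0.0000, 0.0000)  (base)
link 0: phi[0] = -25 = -25 deg
  cos(-25 deg) = 0.9063, sin(-25 deg) = -0.4226
  joint[1] = (0.0000, 0.0000) + 7.8 * (0.9063, -0.4226) = (0.0000 + 7.0692, 0.0000 + -3.2964) = (7.0692, -3.2964)
link 1: phi[1] = -25 + -30 = -55 deg
  cos(-55 deg) = 0.5736, sin(-55 deg) = -0.8192
  joint[2] = (7.0692, -3.2964) + 6 * (0.5736, -0.8192) = (7.0692 + 3.4415, -3.2964 + -4.9149) = (10.5107, -8.2113)
link 2: phi[2] = -25 + -30 + -65 = -120 deg
  cos(-120 deg) = -0.5000, sin(-120 deg) = -0.8660
  joint[3] = (10.5107, -8.2113) + 11.2 * (-0.5000, -0.8660) = (10.5107 + -5.6000, -8.2113 + -9.6995) = (4.9107, -17.9108)
link 3: phi[3] = -25 + -30 + -65 + 125 = 5 deg
  cos(5 deg) = 0.9962, sin(5 deg) = 0.0872
  joint[4] = (4.9107, -17.9108) + 8.5 * (0.9962, 0.0872) = (4.9107 + 8.4677, -17.9108 + 0.7408) = (13.3783, -17.1700)
End effector: (13.3783, -17.1700)

Answer: 13.3783 -17.1700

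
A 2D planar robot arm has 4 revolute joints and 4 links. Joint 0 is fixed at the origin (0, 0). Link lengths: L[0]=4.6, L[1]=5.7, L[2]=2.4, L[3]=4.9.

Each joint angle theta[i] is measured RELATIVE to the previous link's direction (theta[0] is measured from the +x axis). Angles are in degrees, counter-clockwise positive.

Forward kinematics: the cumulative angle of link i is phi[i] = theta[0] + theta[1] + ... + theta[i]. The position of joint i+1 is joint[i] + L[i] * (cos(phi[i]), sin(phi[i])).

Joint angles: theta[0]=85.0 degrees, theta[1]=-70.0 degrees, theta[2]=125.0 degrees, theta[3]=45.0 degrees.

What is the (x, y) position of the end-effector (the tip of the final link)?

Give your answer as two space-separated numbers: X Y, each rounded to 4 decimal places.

Answer: -0.8132 7.1734

Derivation:
joint[0] = (0.0000, 0.0000)  (base)
link 0: phi[0] = 85 = 85 deg
  cos(85 deg) = 0.0872, sin(85 deg) = 0.9962
  joint[1] = (0.0000, 0.0000) + 4.6 * (0.0872, 0.9962) = (0.0000 + 0.4009, 0.0000 + 4.5825) = (0.4009, 4.5825)
link 1: phi[1] = 85 + -70 = 15 deg
  cos(15 deg) = 0.9659, sin(15 deg) = 0.2588
  joint[2] = (0.4009, 4.5825) + 5.7 * (0.9659, 0.2588) = (0.4009 + 5.5058, 4.5825 + 1.4753) = (5.9067, 6.0578)
link 2: phi[2] = 85 + -70 + 125 = 140 deg
  cos(140 deg) = -0.7660, sin(140 deg) = 0.6428
  joint[3] = (5.9067, 6.0578) + 2.4 * (-0.7660, 0.6428) = (5.9067 + -1.8385, 6.0578 + 1.5427) = (4.0682, 7.6005)
link 3: phi[3] = 85 + -70 + 125 + 45 = 185 deg
  cos(185 deg) = -0.9962, sin(185 deg) = -0.0872
  joint[4] = (4.0682, 7.6005) + 4.9 * (-0.9962, -0.0872) = (4.0682 + -4.8814, 7.6005 + -0.4271) = (-0.8132, 7.1734)
End effector: (-0.8132, 7.1734)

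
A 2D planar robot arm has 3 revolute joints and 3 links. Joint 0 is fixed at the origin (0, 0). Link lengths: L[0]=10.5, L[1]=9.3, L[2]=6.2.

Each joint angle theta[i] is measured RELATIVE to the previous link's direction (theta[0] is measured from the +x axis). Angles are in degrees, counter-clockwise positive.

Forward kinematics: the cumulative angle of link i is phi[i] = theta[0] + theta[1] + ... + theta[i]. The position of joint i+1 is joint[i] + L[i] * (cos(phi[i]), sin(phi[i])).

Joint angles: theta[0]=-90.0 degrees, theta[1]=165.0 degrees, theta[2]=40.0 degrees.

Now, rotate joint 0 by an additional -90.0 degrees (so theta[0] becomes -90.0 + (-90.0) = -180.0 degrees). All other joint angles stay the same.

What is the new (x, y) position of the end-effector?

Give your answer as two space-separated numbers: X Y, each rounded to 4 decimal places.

Answer: 4.1022 0.2132

Derivation:
joint[0] = (0.0000, 0.0000)  (base)
link 0: phi[0] = -180 = -180 deg
  cos(-180 deg) = -1.0000, sin(-180 deg) = -0.0000
  joint[1] = (0.0000, 0.0000) + 10.5 * (-1.0000, -0.0000) = (0.0000 + -10.5000, 0.0000 + -0.0000) = (-10.5000, -0.0000)
link 1: phi[1] = -180 + 165 = -15 deg
  cos(-15 deg) = 0.9659, sin(-15 deg) = -0.2588
  joint[2] = (-10.5000, -0.0000) + 9.3 * (0.9659, -0.2588) = (-10.5000 + 8.9831, -0.0000 + -2.4070) = (-1.5169, -2.4070)
link 2: phi[2] = -180 + 165 + 40 = 25 deg
  cos(25 deg) = 0.9063, sin(25 deg) = 0.4226
  joint[3] = (-1.5169, -2.4070) + 6.2 * (0.9063, 0.4226) = (-1.5169 + 5.6191, -2.4070 + 2.6202) = (4.1022, 0.2132)
End effector: (4.1022, 0.2132)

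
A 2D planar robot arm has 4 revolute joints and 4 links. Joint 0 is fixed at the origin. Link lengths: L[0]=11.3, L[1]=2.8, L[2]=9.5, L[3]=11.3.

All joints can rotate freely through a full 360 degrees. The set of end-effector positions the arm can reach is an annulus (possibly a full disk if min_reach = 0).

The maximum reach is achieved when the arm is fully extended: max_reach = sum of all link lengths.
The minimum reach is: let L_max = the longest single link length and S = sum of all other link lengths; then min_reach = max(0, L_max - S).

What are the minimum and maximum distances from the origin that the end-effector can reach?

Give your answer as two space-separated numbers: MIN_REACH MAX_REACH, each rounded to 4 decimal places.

Answer: 0.0000 34.9000

Derivation:
Link lengths: [11.3, 2.8, 9.5, 11.3]
max_reach = 11.3 + 2.8 + 9.5 + 11.3 = 34.9
L_max = max([11.3, 2.8, 9.5, 11.3]) = 11.3
S (sum of others) = 34.9 - 11.3 = 23.6
min_reach = max(0, 11.3 - 23.6) = max(0, -12.3) = 0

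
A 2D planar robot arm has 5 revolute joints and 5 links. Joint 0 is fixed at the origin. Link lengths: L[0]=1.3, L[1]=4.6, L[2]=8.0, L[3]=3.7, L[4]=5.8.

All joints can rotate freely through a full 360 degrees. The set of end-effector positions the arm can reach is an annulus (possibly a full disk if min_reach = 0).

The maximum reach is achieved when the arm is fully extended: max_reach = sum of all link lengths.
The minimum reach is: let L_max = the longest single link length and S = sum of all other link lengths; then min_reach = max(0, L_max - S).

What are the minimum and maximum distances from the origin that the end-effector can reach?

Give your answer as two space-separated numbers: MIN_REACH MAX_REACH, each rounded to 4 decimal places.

Answer: 0.0000 23.4000

Derivation:
Link lengths: [1.3, 4.6, 8.0, 3.7, 5.8]
max_reach = 1.3 + 4.6 + 8 + 3.7 + 5.8 = 23.4
L_max = max([1.3, 4.6, 8.0, 3.7, 5.8]) = 8
S (sum of others) = 23.4 - 8 = 15.4
min_reach = max(0, 8 - 15.4) = max(0, -7.4) = 0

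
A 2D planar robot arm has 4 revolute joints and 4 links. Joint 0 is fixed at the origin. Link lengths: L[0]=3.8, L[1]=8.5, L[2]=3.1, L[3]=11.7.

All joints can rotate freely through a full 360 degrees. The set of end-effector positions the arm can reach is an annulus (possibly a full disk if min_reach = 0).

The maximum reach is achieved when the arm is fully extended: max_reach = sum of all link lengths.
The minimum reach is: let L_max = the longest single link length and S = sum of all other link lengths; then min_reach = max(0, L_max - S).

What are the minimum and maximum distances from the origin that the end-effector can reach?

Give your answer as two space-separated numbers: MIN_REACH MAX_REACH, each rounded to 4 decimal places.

Link lengths: [3.8, 8.5, 3.1, 11.7]
max_reach = 3.8 + 8.5 + 3.1 + 11.7 = 27.1
L_max = max([3.8, 8.5, 3.1, 11.7]) = 11.7
S (sum of others) = 27.1 - 11.7 = 15.4
min_reach = max(0, 11.7 - 15.4) = max(0, -3.7) = 0

Answer: 0.0000 27.1000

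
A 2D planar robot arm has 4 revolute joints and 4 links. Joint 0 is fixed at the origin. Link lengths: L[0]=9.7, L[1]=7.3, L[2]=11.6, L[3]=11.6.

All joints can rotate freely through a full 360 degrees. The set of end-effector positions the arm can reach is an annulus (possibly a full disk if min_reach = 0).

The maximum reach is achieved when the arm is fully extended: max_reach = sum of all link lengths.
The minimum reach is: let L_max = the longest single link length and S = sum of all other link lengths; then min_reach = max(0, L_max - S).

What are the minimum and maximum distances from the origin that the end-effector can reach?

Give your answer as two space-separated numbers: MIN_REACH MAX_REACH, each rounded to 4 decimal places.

Link lengths: [9.7, 7.3, 11.6, 11.6]
max_reach = 9.7 + 7.3 + 11.6 + 11.6 = 40.2
L_max = max([9.7, 7.3, 11.6, 11.6]) = 11.6
S (sum of others) = 40.2 - 11.6 = 28.6
min_reach = max(0, 11.6 - 28.6) = max(0, -17) = 0

Answer: 0.0000 40.2000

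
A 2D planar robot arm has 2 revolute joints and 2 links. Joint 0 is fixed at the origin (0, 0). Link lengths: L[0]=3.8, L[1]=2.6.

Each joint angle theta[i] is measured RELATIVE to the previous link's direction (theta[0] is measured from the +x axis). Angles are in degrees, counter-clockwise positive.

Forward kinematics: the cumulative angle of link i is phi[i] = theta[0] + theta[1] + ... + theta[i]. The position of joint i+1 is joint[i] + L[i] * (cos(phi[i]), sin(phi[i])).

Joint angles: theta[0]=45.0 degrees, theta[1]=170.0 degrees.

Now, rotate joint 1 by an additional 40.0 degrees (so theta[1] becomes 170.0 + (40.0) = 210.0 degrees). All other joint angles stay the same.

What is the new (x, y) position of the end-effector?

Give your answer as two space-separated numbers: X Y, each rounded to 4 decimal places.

joint[0] = (0.0000, 0.0000)  (base)
link 0: phi[0] = 45 = 45 deg
  cos(45 deg) = 0.7071, sin(45 deg) = 0.7071
  joint[1] = (0.0000, 0.0000) + 3.8 * (0.7071, 0.7071) = (0.0000 + 2.6870, 0.0000 + 2.6870) = (2.6870, 2.6870)
link 1: phi[1] = 45 + 210 = 255 deg
  cos(255 deg) = -0.2588, sin(255 deg) = -0.9659
  joint[2] = (2.6870, 2.6870) + 2.6 * (-0.2588, -0.9659) = (2.6870 + -0.6729, 2.6870 + -2.5114) = (2.0141, 0.1756)
End effector: (2.0141, 0.1756)

Answer: 2.0141 0.1756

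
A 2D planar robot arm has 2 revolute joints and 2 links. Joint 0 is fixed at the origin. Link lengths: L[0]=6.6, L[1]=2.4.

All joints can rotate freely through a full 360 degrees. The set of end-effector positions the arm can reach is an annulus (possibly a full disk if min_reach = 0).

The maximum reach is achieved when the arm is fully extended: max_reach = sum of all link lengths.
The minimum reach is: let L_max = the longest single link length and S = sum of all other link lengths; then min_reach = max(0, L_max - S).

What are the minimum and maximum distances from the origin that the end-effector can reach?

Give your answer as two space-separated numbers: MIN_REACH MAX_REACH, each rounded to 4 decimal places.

Link lengths: [6.6, 2.4]
max_reach = 6.6 + 2.4 = 9
L_max = max([6.6, 2.4]) = 6.6
S (sum of others) = 9 - 6.6 = 2.4
min_reach = max(0, 6.6 - 2.4) = max(0, 4.2) = 4.2

Answer: 4.2000 9.0000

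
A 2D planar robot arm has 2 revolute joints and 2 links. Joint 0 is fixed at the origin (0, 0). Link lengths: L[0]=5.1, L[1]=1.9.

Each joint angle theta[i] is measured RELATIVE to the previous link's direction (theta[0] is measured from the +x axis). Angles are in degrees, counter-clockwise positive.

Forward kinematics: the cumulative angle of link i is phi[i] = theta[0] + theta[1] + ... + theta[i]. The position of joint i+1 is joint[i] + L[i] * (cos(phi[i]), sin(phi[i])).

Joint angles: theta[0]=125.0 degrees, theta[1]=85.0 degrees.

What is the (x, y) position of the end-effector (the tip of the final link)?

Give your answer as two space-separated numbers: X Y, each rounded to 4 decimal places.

Answer: -4.5707 3.2277

Derivation:
joint[0] = (0.0000, 0.0000)  (base)
link 0: phi[0] = 125 = 125 deg
  cos(125 deg) = -0.5736, sin(125 deg) = 0.8192
  joint[1] = (0.0000, 0.0000) + 5.1 * (-0.5736, 0.8192) = (0.0000 + -2.9252, 0.0000 + 4.1777) = (-2.9252, 4.1777)
link 1: phi[1] = 125 + 85 = 210 deg
  cos(210 deg) = -0.8660, sin(210 deg) = -0.5000
  joint[2] = (-2.9252, 4.1777) + 1.9 * (-0.8660, -0.5000) = (-2.9252 + -1.6454, 4.1777 + -0.9500) = (-4.5707, 3.2277)
End effector: (-4.5707, 3.2277)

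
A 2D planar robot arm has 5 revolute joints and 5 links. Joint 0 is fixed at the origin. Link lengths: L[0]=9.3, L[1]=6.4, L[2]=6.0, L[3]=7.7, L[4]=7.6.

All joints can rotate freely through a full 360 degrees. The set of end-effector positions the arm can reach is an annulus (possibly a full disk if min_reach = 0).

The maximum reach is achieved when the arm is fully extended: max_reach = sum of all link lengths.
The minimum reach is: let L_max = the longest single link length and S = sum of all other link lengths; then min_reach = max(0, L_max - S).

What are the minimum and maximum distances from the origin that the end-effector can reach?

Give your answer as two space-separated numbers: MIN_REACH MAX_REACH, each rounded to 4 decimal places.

Link lengths: [9.3, 6.4, 6.0, 7.7, 7.6]
max_reach = 9.3 + 6.4 + 6 + 7.7 + 7.6 = 37
L_max = max([9.3, 6.4, 6.0, 7.7, 7.6]) = 9.3
S (sum of others) = 37 - 9.3 = 27.7
min_reach = max(0, 9.3 - 27.7) = max(0, -18.4) = 0

Answer: 0.0000 37.0000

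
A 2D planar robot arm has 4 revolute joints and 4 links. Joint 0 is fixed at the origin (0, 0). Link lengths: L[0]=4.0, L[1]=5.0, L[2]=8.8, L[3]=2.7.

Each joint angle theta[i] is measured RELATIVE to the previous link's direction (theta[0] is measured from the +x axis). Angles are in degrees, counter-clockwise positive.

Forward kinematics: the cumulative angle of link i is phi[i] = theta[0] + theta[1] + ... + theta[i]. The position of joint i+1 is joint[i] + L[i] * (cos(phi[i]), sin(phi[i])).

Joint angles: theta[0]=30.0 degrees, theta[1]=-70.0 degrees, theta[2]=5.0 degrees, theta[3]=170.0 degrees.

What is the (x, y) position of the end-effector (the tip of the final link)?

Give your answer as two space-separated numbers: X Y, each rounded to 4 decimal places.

Answer: 12.5937 -4.3522

Derivation:
joint[0] = (0.0000, 0.0000)  (base)
link 0: phi[0] = 30 = 30 deg
  cos(30 deg) = 0.8660, sin(30 deg) = 0.5000
  joint[1] = (0.0000, 0.0000) + 4 * (0.8660, 0.5000) = (0.0000 + 3.4641, 0.0000 + 2.0000) = (3.4641, 2.0000)
link 1: phi[1] = 30 + -70 = -40 deg
  cos(-40 deg) = 0.7660, sin(-40 deg) = -0.6428
  joint[2] = (3.4641, 2.0000) + 5 * (0.7660, -0.6428) = (3.4641 + 3.8302, 2.0000 + -3.2139) = (7.2943, -1.2139)
link 2: phi[2] = 30 + -70 + 5 = -35 deg
  cos(-35 deg) = 0.8192, sin(-35 deg) = -0.5736
  joint[3] = (7.2943, -1.2139) + 8.8 * (0.8192, -0.5736) = (7.2943 + 7.2085, -1.2139 + -5.0475) = (14.5029, -6.2614)
link 3: phi[3] = 30 + -70 + 5 + 170 = 135 deg
  cos(135 deg) = -0.7071, sin(135 deg) = 0.7071
  joint[4] = (14.5029, -6.2614) + 2.7 * (-0.7071, 0.7071) = (14.5029 + -1.9092, -6.2614 + 1.9092) = (12.5937, -4.3522)
End effector: (12.5937, -4.3522)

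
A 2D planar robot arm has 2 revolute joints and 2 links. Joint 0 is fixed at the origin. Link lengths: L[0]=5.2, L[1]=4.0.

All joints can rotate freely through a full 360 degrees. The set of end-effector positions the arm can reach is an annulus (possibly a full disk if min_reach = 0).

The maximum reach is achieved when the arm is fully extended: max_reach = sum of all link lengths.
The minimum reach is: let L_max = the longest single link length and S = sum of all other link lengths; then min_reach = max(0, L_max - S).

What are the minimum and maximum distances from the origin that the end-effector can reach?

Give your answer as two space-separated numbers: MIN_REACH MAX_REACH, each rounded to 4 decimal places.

Link lengths: [5.2, 4.0]
max_reach = 5.2 + 4 = 9.2
L_max = max([5.2, 4.0]) = 5.2
S (sum of others) = 9.2 - 5.2 = 4
min_reach = max(0, 5.2 - 4) = max(0, 1.2) = 1.2

Answer: 1.2000 9.2000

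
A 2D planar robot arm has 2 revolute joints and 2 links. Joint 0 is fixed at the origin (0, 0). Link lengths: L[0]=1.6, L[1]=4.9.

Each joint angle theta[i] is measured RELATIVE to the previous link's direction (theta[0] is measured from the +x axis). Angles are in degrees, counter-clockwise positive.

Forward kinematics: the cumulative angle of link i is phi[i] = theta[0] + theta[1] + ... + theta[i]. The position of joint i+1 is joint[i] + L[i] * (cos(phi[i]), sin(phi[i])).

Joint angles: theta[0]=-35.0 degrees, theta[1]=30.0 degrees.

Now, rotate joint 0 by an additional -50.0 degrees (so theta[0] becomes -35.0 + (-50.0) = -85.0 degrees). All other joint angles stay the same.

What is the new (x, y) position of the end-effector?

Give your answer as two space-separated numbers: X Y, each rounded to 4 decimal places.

joint[0] = (0.0000, 0.0000)  (base)
link 0: phi[0] = -85 = -85 deg
  cos(-85 deg) = 0.0872, sin(-85 deg) = -0.9962
  joint[1] = (0.0000, 0.0000) + 1.6 * (0.0872, -0.9962) = (0.0000 + 0.1394, 0.0000 + -1.5939) = (0.1394, -1.5939)
link 1: phi[1] = -85 + 30 = -55 deg
  cos(-55 deg) = 0.5736, sin(-55 deg) = -0.8192
  joint[2] = (0.1394, -1.5939) + 4.9 * (0.5736, -0.8192) = (0.1394 + 2.8105, -1.5939 + -4.0138) = (2.9500, -5.6078)
End effector: (2.9500, -5.6078)

Answer: 2.9500 -5.6078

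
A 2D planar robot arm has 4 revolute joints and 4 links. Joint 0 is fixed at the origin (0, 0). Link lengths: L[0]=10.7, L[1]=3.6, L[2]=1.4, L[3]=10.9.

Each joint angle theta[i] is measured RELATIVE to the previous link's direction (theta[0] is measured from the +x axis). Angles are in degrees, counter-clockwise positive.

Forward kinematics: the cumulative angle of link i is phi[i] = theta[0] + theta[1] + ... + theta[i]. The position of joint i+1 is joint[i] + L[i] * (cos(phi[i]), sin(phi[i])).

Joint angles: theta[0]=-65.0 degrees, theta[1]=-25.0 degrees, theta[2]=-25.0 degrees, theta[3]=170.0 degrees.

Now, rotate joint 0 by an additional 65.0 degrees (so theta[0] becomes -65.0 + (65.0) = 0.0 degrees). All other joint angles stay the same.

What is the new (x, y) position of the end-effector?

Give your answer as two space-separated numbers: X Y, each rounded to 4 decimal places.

Answer: 9.4126 6.8458

Derivation:
joint[0] = (0.0000, 0.0000)  (base)
link 0: phi[0] = 0 = 0 deg
  cos(0 deg) = 1.0000, sin(0 deg) = 0.0000
  joint[1] = (0.0000, 0.0000) + 10.7 * (1.0000, 0.0000) = (0.0000 + 10.7000, 0.0000 + 0.0000) = (10.7000, 0.0000)
link 1: phi[1] = 0 + -25 = -25 deg
  cos(-25 deg) = 0.9063, sin(-25 deg) = -0.4226
  joint[2] = (10.7000, 0.0000) + 3.6 * (0.9063, -0.4226) = (10.7000 + 3.2627, 0.0000 + -1.5214) = (13.9627, -1.5214)
link 2: phi[2] = 0 + -25 + -25 = -50 deg
  cos(-50 deg) = 0.6428, sin(-50 deg) = -0.7660
  joint[3] = (13.9627, -1.5214) + 1.4 * (0.6428, -0.7660) = (13.9627 + 0.8999, -1.5214 + -1.0725) = (14.8626, -2.5939)
link 3: phi[3] = 0 + -25 + -25 + 170 = 120 deg
  cos(120 deg) = -0.5000, sin(120 deg) = 0.8660
  joint[4] = (14.8626, -2.5939) + 10.9 * (-0.5000, 0.8660) = (14.8626 + -5.4500, -2.5939 + 9.4397) = (9.4126, 6.8458)
End effector: (9.4126, 6.8458)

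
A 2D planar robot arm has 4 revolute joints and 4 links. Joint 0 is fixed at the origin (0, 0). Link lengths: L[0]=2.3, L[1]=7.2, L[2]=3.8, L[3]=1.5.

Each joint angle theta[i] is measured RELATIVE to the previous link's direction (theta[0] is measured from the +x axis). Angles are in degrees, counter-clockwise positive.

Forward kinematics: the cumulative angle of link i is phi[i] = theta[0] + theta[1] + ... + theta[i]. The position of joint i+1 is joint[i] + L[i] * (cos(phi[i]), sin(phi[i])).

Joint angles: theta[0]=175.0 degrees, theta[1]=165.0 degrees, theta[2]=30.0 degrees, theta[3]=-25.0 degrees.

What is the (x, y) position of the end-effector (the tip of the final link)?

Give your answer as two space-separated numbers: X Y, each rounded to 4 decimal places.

joint[0] = (0.0000, 0.0000)  (base)
link 0: phi[0] = 175 = 175 deg
  cos(175 deg) = -0.9962, sin(175 deg) = 0.0872
  joint[1] = (0.0000, 0.0000) + 2.3 * (-0.9962, 0.0872) = (0.0000 + -2.2912, 0.0000 + 0.2005) = (-2.2912, 0.2005)
link 1: phi[1] = 175 + 165 = 340 deg
  cos(340 deg) = 0.9397, sin(340 deg) = -0.3420
  joint[2] = (-2.2912, 0.2005) + 7.2 * (0.9397, -0.3420) = (-2.2912 + 6.7658, 0.2005 + -2.4625) = (4.4745, -2.2621)
link 2: phi[2] = 175 + 165 + 30 = 370 deg
  cos(370 deg) = 0.9848, sin(370 deg) = 0.1736
  joint[3] = (4.4745, -2.2621) + 3.8 * (0.9848, 0.1736) = (4.4745 + 3.7423, -2.2621 + 0.6599) = (8.2168, -1.6022)
link 3: phi[3] = 175 + 165 + 30 + -25 = 345 deg
  cos(345 deg) = 0.9659, sin(345 deg) = -0.2588
  joint[4] = (8.2168, -1.6022) + 1.5 * (0.9659, -0.2588) = (8.2168 + 1.4489, -1.6022 + -0.3882) = (9.6657, -1.9905)
End effector: (9.6657, -1.9905)

Answer: 9.6657 -1.9905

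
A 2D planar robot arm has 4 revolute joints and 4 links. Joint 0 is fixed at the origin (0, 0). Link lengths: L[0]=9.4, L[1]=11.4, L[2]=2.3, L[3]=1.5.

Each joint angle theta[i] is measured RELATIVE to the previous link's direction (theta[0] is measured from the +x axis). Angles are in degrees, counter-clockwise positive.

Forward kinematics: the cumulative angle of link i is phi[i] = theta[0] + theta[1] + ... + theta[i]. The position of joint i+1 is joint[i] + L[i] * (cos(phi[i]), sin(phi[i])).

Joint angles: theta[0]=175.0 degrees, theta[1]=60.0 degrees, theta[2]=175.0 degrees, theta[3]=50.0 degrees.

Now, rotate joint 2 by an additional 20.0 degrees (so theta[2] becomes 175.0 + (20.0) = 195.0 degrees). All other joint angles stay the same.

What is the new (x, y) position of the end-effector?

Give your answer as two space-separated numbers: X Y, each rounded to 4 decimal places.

joint[0] = (0.0000, 0.0000)  (base)
link 0: phi[0] = 175 = 175 deg
  cos(175 deg) = -0.9962, sin(175 deg) = 0.0872
  joint[1] = (0.0000, 0.0000) + 9.4 * (-0.9962, 0.0872) = (0.0000 + -9.3642, 0.0000 + 0.8193) = (-9.3642, 0.8193)
link 1: phi[1] = 175 + 60 = 235 deg
  cos(235 deg) = -0.5736, sin(235 deg) = -0.8192
  joint[2] = (-9.3642, 0.8193) + 11.4 * (-0.5736, -0.8192) = (-9.3642 + -6.5388, 0.8193 + -9.3383) = (-15.9030, -8.5191)
link 2: phi[2] = 175 + 60 + 195 = 430 deg
  cos(430 deg) = 0.3420, sin(430 deg) = 0.9397
  joint[3] = (-15.9030, -8.5191) + 2.3 * (0.3420, 0.9397) = (-15.9030 + 0.7866, -8.5191 + 2.1613) = (-15.1164, -6.3578)
link 3: phi[3] = 175 + 60 + 195 + 50 = 480 deg
  cos(480 deg) = -0.5000, sin(480 deg) = 0.8660
  joint[4] = (-15.1164, -6.3578) + 1.5 * (-0.5000, 0.8660) = (-15.1164 + -0.7500, -6.3578 + 1.2990) = (-15.8664, -5.0587)
End effector: (-15.8664, -5.0587)

Answer: -15.8664 -5.0587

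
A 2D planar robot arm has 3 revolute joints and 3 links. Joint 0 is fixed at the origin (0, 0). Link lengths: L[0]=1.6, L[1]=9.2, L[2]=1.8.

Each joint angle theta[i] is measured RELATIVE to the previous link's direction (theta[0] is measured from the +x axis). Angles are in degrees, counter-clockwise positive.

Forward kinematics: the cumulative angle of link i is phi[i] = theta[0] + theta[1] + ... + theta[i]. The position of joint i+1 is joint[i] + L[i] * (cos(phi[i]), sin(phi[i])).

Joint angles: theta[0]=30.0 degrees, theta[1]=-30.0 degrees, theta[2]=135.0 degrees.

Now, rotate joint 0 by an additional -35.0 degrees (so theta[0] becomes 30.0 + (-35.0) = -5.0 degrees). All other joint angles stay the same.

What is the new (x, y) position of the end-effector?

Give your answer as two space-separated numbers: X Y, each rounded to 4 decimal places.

joint[0] = (0.0000, 0.0000)  (base)
link 0: phi[0] = -5 = -5 deg
  cos(-5 deg) = 0.9962, sin(-5 deg) = -0.0872
  joint[1] = (0.0000, 0.0000) + 1.6 * (0.9962, -0.0872) = (0.0000 + 1.5939, 0.0000 + -0.1394) = (1.5939, -0.1394)
link 1: phi[1] = -5 + -30 = -35 deg
  cos(-35 deg) = 0.8192, sin(-35 deg) = -0.5736
  joint[2] = (1.5939, -0.1394) + 9.2 * (0.8192, -0.5736) = (1.5939 + 7.5362, -0.1394 + -5.2769) = (9.1301, -5.4164)
link 2: phi[2] = -5 + -30 + 135 = 100 deg
  cos(100 deg) = -0.1736, sin(100 deg) = 0.9848
  joint[3] = (9.1301, -5.4164) + 1.8 * (-0.1736, 0.9848) = (9.1301 + -0.3126, -5.4164 + 1.7727) = (8.8175, -3.6437)
End effector: (8.8175, -3.6437)

Answer: 8.8175 -3.6437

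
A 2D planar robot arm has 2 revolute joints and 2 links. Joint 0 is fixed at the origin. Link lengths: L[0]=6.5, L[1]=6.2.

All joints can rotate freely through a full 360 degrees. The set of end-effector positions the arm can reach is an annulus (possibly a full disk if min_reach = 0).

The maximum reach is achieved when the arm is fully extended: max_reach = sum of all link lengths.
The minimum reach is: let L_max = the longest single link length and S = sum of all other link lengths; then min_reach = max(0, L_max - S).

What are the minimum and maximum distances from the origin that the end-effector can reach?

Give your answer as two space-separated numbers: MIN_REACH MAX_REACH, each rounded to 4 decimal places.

Link lengths: [6.5, 6.2]
max_reach = 6.5 + 6.2 = 12.7
L_max = max([6.5, 6.2]) = 6.5
S (sum of others) = 12.7 - 6.5 = 6.2
min_reach = max(0, 6.5 - 6.2) = max(0, 0.3) = 0.3

Answer: 0.3000 12.7000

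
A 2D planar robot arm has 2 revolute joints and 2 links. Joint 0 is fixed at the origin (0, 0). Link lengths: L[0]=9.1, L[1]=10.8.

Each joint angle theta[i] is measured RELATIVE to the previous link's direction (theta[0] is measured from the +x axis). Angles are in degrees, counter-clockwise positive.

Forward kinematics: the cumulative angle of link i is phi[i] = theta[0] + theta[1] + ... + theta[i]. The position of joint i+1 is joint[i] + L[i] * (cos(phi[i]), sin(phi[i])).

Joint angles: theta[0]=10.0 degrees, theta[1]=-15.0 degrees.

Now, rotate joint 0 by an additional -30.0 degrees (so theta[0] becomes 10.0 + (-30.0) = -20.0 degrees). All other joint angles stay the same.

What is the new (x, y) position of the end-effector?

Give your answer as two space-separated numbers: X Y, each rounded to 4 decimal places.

joint[0] = (0.0000, 0.0000)  (base)
link 0: phi[0] = -20 = -20 deg
  cos(-20 deg) = 0.9397, sin(-20 deg) = -0.3420
  joint[1] = (0.0000, 0.0000) + 9.1 * (0.9397, -0.3420) = (0.0000 + 8.5512, 0.0000 + -3.1124) = (8.5512, -3.1124)
link 1: phi[1] = -20 + -15 = -35 deg
  cos(-35 deg) = 0.8192, sin(-35 deg) = -0.5736
  joint[2] = (8.5512, -3.1124) + 10.8 * (0.8192, -0.5736) = (8.5512 + 8.8468, -3.1124 + -6.1946) = (17.3980, -9.3070)
End effector: (17.3980, -9.3070)

Answer: 17.3980 -9.3070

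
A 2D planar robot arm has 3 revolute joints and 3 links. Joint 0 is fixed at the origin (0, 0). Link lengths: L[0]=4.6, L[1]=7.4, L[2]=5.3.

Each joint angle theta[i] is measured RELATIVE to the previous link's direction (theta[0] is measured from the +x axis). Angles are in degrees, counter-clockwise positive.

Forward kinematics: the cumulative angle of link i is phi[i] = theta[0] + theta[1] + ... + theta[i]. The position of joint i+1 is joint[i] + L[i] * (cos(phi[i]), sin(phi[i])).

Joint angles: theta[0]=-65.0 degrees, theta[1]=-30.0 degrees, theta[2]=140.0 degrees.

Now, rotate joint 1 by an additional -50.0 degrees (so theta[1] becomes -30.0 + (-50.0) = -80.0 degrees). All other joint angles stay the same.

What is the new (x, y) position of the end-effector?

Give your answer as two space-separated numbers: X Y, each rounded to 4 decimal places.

Answer: 1.1622 -8.8754

Derivation:
joint[0] = (0.0000, 0.0000)  (base)
link 0: phi[0] = -65 = -65 deg
  cos(-65 deg) = 0.4226, sin(-65 deg) = -0.9063
  joint[1] = (0.0000, 0.0000) + 4.6 * (0.4226, -0.9063) = (0.0000 + 1.9440, 0.0000 + -4.1690) = (1.9440, -4.1690)
link 1: phi[1] = -65 + -80 = -145 deg
  cos(-145 deg) = -0.8192, sin(-145 deg) = -0.5736
  joint[2] = (1.9440, -4.1690) + 7.4 * (-0.8192, -0.5736) = (1.9440 + -6.0617, -4.1690 + -4.2445) = (-4.1177, -8.4135)
link 2: phi[2] = -65 + -80 + 140 = -5 deg
  cos(-5 deg) = 0.9962, sin(-5 deg) = -0.0872
  joint[3] = (-4.1177, -8.4135) + 5.3 * (0.9962, -0.0872) = (-4.1177 + 5.2798, -8.4135 + -0.4619) = (1.1622, -8.8754)
End effector: (1.1622, -8.8754)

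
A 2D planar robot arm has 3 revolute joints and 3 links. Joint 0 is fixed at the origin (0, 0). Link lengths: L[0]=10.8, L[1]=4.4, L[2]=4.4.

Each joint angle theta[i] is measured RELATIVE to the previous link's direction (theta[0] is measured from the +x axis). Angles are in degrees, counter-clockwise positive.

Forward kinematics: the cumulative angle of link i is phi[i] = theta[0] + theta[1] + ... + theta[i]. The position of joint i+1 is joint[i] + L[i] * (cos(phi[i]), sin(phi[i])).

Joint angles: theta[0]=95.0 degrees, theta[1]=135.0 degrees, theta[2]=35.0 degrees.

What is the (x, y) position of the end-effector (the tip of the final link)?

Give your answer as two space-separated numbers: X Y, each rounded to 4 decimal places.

joint[0] = (0.0000, 0.0000)  (base)
link 0: phi[0] = 95 = 95 deg
  cos(95 deg) = -0.0872, sin(95 deg) = 0.9962
  joint[1] = (0.0000, 0.0000) + 10.8 * (-0.0872, 0.9962) = (0.0000 + -0.9413, 0.0000 + 10.7589) = (-0.9413, 10.7589)
link 1: phi[1] = 95 + 135 = 230 deg
  cos(230 deg) = -0.6428, sin(230 deg) = -0.7660
  joint[2] = (-0.9413, 10.7589) + 4.4 * (-0.6428, -0.7660) = (-0.9413 + -2.8283, 10.7589 + -3.3706) = (-3.7695, 7.3883)
link 2: phi[2] = 95 + 135 + 35 = 265 deg
  cos(265 deg) = -0.0872, sin(265 deg) = -0.9962
  joint[3] = (-3.7695, 7.3883) + 4.4 * (-0.0872, -0.9962) = (-3.7695 + -0.3835, 7.3883 + -4.3833) = (-4.1530, 3.0051)
End effector: (-4.1530, 3.0051)

Answer: -4.1530 3.0051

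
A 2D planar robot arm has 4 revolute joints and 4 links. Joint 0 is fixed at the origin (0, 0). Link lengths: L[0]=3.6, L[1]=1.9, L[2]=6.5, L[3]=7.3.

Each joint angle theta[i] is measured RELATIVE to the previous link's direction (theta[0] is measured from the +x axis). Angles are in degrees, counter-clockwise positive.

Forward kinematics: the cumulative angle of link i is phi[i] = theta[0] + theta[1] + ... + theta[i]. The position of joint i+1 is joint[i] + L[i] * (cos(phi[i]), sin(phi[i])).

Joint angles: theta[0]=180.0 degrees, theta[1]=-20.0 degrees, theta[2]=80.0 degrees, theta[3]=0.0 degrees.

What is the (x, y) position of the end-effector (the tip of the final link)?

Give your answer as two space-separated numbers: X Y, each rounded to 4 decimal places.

joint[0] = (0.0000, 0.0000)  (base)
link 0: phi[0] = 180 = 180 deg
  cos(180 deg) = -1.0000, sin(180 deg) = 0.0000
  joint[1] = (0.0000, 0.0000) + 3.6 * (-1.0000, 0.0000) = (0.0000 + -3.6000, 0.0000 + 0.0000) = (-3.6000, 0.0000)
link 1: phi[1] = 180 + -20 = 160 deg
  cos(160 deg) = -0.9397, sin(160 deg) = 0.3420
  joint[2] = (-3.6000, 0.0000) + 1.9 * (-0.9397, 0.3420) = (-3.6000 + -1.7854, 0.0000 + 0.6498) = (-5.3854, 0.6498)
link 2: phi[2] = 180 + -20 + 80 = 240 deg
  cos(240 deg) = -0.5000, sin(240 deg) = -0.8660
  joint[3] = (-5.3854, 0.6498) + 6.5 * (-0.5000, -0.8660) = (-5.3854 + -3.2500, 0.6498 + -5.6292) = (-8.6354, -4.9793)
link 3: phi[3] = 180 + -20 + 80 + 0 = 240 deg
  cos(240 deg) = -0.5000, sin(240 deg) = -0.8660
  joint[4] = (-8.6354, -4.9793) + 7.3 * (-0.5000, -0.8660) = (-8.6354 + -3.6500, -4.9793 + -6.3220) = (-12.2854, -11.3013)
End effector: (-12.2854, -11.3013)

Answer: -12.2854 -11.3013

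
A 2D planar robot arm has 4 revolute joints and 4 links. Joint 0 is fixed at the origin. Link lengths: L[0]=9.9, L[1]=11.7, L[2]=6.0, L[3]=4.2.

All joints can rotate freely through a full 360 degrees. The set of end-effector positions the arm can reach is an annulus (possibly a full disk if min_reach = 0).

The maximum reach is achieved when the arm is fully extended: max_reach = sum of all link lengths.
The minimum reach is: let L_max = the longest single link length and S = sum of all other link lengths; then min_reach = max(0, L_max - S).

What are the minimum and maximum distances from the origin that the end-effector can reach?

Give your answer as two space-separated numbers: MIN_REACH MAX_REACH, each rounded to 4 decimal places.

Link lengths: [9.9, 11.7, 6.0, 4.2]
max_reach = 9.9 + 11.7 + 6 + 4.2 = 31.8
L_max = max([9.9, 11.7, 6.0, 4.2]) = 11.7
S (sum of others) = 31.8 - 11.7 = 20.1
min_reach = max(0, 11.7 - 20.1) = max(0, -8.4) = 0

Answer: 0.0000 31.8000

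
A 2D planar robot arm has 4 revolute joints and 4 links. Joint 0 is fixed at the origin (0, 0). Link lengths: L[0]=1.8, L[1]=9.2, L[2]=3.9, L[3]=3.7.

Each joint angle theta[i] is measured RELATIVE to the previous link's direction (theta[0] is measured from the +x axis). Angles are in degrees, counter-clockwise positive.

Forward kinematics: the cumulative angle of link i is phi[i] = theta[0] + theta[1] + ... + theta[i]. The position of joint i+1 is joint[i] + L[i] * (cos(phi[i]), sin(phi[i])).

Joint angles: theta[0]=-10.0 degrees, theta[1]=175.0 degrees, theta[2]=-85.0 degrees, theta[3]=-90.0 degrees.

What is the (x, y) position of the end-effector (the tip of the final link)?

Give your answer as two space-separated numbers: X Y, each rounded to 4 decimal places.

Answer: -2.7928 5.2668

Derivation:
joint[0] = (0.0000, 0.0000)  (base)
link 0: phi[0] = -10 = -10 deg
  cos(-10 deg) = 0.9848, sin(-10 deg) = -0.1736
  joint[1] = (0.0000, 0.0000) + 1.8 * (0.9848, -0.1736) = (0.0000 + 1.7727, 0.0000 + -0.3126) = (1.7727, -0.3126)
link 1: phi[1] = -10 + 175 = 165 deg
  cos(165 deg) = -0.9659, sin(165 deg) = 0.2588
  joint[2] = (1.7727, -0.3126) + 9.2 * (-0.9659, 0.2588) = (1.7727 + -8.8865, -0.3126 + 2.3811) = (-7.1139, 2.0686)
link 2: phi[2] = -10 + 175 + -85 = 80 deg
  cos(80 deg) = 0.1736, sin(80 deg) = 0.9848
  joint[3] = (-7.1139, 2.0686) + 3.9 * (0.1736, 0.9848) = (-7.1139 + 0.6772, 2.0686 + 3.8408) = (-6.4366, 5.9093)
link 3: phi[3] = -10 + 175 + -85 + -90 = -10 deg
  cos(-10 deg) = 0.9848, sin(-10 deg) = -0.1736
  joint[4] = (-6.4366, 5.9093) + 3.7 * (0.9848, -0.1736) = (-6.4366 + 3.6438, 5.9093 + -0.6425) = (-2.7928, 5.2668)
End effector: (-2.7928, 5.2668)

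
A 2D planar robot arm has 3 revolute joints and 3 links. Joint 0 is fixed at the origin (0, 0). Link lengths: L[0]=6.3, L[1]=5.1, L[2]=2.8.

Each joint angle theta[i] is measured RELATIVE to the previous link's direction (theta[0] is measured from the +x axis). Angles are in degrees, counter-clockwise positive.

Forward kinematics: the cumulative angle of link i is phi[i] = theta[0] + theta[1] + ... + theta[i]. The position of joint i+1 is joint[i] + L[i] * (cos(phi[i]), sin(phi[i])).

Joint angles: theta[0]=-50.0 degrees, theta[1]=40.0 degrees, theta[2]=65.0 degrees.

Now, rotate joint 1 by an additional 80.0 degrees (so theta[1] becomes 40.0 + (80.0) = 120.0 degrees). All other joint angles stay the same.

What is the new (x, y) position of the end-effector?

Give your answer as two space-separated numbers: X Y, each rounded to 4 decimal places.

joint[0] = (0.0000, 0.0000)  (base)
link 0: phi[0] = -50 = -50 deg
  cos(-50 deg) = 0.6428, sin(-50 deg) = -0.7660
  joint[1] = (0.0000, 0.0000) + 6.3 * (0.6428, -0.7660) = (0.0000 + 4.0496, 0.0000 + -4.8261) = (4.0496, -4.8261)
link 1: phi[1] = -50 + 120 = 70 deg
  cos(70 deg) = 0.3420, sin(70 deg) = 0.9397
  joint[2] = (4.0496, -4.8261) + 5.1 * (0.3420, 0.9397) = (4.0496 + 1.7443, -4.8261 + 4.7924) = (5.7939, -0.0336)
link 2: phi[2] = -50 + 120 + 65 = 135 deg
  cos(135 deg) = -0.7071, sin(135 deg) = 0.7071
  joint[3] = (5.7939, -0.0336) + 2.8 * (-0.7071, 0.7071) = (5.7939 + -1.9799, -0.0336 + 1.9799) = (3.8140, 1.9463)
End effector: (3.8140, 1.9463)

Answer: 3.8140 1.9463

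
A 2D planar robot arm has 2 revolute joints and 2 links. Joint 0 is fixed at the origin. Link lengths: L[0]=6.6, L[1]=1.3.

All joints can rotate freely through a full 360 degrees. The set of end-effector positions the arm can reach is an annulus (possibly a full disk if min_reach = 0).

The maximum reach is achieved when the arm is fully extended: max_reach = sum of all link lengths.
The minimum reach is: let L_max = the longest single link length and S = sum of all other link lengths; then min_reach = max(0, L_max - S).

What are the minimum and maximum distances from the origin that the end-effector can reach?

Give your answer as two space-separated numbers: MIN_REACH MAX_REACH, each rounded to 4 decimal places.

Answer: 5.3000 7.9000

Derivation:
Link lengths: [6.6, 1.3]
max_reach = 6.6 + 1.3 = 7.9
L_max = max([6.6, 1.3]) = 6.6
S (sum of others) = 7.9 - 6.6 = 1.3
min_reach = max(0, 6.6 - 1.3) = max(0, 5.3) = 5.3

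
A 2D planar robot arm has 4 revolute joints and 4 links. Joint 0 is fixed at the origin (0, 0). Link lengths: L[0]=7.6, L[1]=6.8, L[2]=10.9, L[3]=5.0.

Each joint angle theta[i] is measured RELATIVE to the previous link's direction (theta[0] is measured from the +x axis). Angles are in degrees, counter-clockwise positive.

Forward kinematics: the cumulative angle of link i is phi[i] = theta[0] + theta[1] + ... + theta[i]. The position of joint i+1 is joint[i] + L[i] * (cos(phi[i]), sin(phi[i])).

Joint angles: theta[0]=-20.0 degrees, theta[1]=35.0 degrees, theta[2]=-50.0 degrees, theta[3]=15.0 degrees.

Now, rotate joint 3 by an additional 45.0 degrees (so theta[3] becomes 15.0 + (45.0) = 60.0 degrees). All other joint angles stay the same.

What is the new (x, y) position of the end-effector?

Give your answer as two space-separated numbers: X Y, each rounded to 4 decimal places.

joint[0] = (0.0000, 0.0000)  (base)
link 0: phi[0] = -20 = -20 deg
  cos(-20 deg) = 0.9397, sin(-20 deg) = -0.3420
  joint[1] = (0.0000, 0.0000) + 7.6 * (0.9397, -0.3420) = (0.0000 + 7.1417, 0.0000 + -2.5994) = (7.1417, -2.5994)
link 1: phi[1] = -20 + 35 = 15 deg
  cos(15 deg) = 0.9659, sin(15 deg) = 0.2588
  joint[2] = (7.1417, -2.5994) + 6.8 * (0.9659, 0.2588) = (7.1417 + 6.5683, -2.5994 + 1.7600) = (13.7100, -0.8394)
link 2: phi[2] = -20 + 35 + -50 = -35 deg
  cos(-35 deg) = 0.8192, sin(-35 deg) = -0.5736
  joint[3] = (13.7100, -0.8394) + 10.9 * (0.8192, -0.5736) = (13.7100 + 8.9288, -0.8394 + -6.2520) = (22.6387, -7.0914)
link 3: phi[3] = -20 + 35 + -50 + 60 = 25 deg
  cos(25 deg) = 0.9063, sin(25 deg) = 0.4226
  joint[4] = (22.6387, -7.0914) + 5 * (0.9063, 0.4226) = (22.6387 + 4.5315, -7.0914 + 2.1131) = (27.1703, -4.9783)
End effector: (27.1703, -4.9783)

Answer: 27.1703 -4.9783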